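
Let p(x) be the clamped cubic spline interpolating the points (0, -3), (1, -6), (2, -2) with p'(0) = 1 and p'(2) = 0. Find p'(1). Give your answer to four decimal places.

0.5000

Let m_i = p''(x_i). Step sizes h_i = 1, 1; slopes of the chords Δ_i = (y_(i+1) - y_i)/h_i = -3, 4.
  1·m_0 + 4·m_1 + 1·m_2 = 6(Δ_1 - Δ_0) = 42
Clamped end conditions give two more equations: 2h_0·m_0 + h_0·m_1 = 6(Δ_0 - p'(0)) = -24 and h_1·m_1 + 2h_1·m_2 = 6(p'(2) - Δ_1) = -24.
Solving: m_0 = -23, m_1 = 22, m_2 = -23.
On [1, 2], p'(x) = b_1 + 2c_1·(x - 1) + 3d_1·(x - 1)² with b_1 = Δ_1 - h_1(2m_1 + m_2)/6 = 1/2, c_1 = m_1/2 = 11, d_1 = (m_2 - m_1)/(6h_1) = -15/2. So p'(1) = 1/2.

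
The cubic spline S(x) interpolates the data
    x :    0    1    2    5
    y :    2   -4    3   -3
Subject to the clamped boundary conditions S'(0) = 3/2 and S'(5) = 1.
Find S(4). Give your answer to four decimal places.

-0.2069

Put σ_i = S'' at the i-th knot. Here h = (1, 1, 3) and Δ = (-6, 7, -2), so the interior equations h_(i-1)·σ_(i-1) + 2(h_(i-1)+h_i)·σ_i + h_i·σ_(i+1) = 6(Δ_i − Δ_(i-1)) read
  1·σ_0 + 4·σ_1 + 1·σ_2 = 6(Δ_1 - Δ_0) = 78
  1·σ_1 + 8·σ_2 + 3·σ_3 = 6(Δ_2 - Δ_1) = -54
Clamped end conditions give two more equations: 2h_0·σ_0 + h_0·σ_1 = 6(Δ_0 - S'(0)) = -45 and h_2·σ_2 + 2h_2·σ_3 = 6(S'(5) - Δ_2) = 18.
Solving: σ_0 = -1130/29, σ_1 = 955/29, σ_2 = -428/29, σ_3 = 301/29.
On [2, 5], S(x) = 3 + 439/58·(x - 2) - 214/29·(x - 2)² + 81/58·(x - 2)³.
With (x - 2) = 2: S(4) = -6/29.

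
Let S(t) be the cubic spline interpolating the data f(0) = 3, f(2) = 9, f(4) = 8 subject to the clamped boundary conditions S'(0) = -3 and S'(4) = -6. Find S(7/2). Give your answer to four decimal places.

With m_i denoting the second derivative at x_i, h_i = 2, 2, and Δ_i = (y_(i+1) − y_i)/h_i = 3, -1/2:
  2·m_0 + 8·m_1 + 2·m_2 = 6(Δ_1 - Δ_0) = -21
Clamped end conditions give two more equations: 2h_0·m_0 + h_0·m_1 = 6(Δ_0 - S'(0)) = 36 and h_1·m_1 + 2h_1·m_2 = 6(S'(4) - Δ_1) = -33.
Solving: m_0 = 87/8, m_1 = -15/4, m_2 = -51/8.
On [2, 4], S(t) = 9 + 33/8·(t - 2) - 15/8·(t - 2)² - 7/32·(t - 2)³.
With (t - 2) = 3/2: S(7/2) = 2619/256.

10.2305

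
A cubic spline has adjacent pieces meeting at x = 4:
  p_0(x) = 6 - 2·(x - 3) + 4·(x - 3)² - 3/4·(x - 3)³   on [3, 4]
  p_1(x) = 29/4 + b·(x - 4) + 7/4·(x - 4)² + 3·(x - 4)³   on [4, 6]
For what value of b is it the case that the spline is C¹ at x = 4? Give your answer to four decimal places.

3.7500

p_0'(x) = -2 + 8·(x - 3) - 9/4·(x - 3)², so p_0'(4) = 15/4. On the right, p_1'(4) = b, so b = 15/4.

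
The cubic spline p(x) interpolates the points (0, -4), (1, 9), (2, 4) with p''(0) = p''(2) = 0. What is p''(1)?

Put m_i = p'' at the i-th knot. Here h = (1, 1) and Δ = (13, -5), so the interior equations h_(i-1)·m_(i-1) + 2(h_(i-1)+h_i)·m_i + h_i·m_(i+1) = 6(Δ_i − Δ_(i-1)) read
  1·m_0 + 4·m_1 + 1·m_2 = 6(Δ_1 - Δ_0) = -108
Natural end conditions: m_0 = m_2 = 0.
Solving the tridiagonal system: m_0 = 0, m_1 = -27, m_2 = 0.

-27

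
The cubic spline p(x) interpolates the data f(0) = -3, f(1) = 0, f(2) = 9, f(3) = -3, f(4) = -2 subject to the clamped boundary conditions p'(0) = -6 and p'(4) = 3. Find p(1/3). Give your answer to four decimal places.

Write M_i for p''(x_i). With h_i = 1, 1, 1, 1 and divided differences Δ_i = 3, 9, -12, 1, the continuity of p' gives the tridiagonal system
  1·M_0 + 4·M_1 + 1·M_2 = 6(Δ_1 - Δ_0) = 36
  1·M_1 + 4·M_2 + 1·M_3 = 6(Δ_2 - Δ_1) = -126
  1·M_2 + 4·M_3 + 1·M_4 = 6(Δ_3 - Δ_2) = 78
Clamped end conditions give two more equations: 2h_0·M_0 + h_0·M_1 = 6(Δ_0 - p'(0)) = 54 and h_3·M_3 + 2h_3·M_4 = 6(p'(4) - Δ_3) = 12.
Solving: M_0 = 39/2, M_1 = 15, M_2 = -87/2, M_3 = 33, M_4 = -21/2.
On [0, 1], p(x) = -3 - 6·x + 39/4·x² - 3/4·x³.
With x = 1/3: p(1/3) = -71/18.

-3.9444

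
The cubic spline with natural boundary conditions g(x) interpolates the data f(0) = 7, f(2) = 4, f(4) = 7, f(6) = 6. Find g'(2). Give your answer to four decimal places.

Put m_i = g'' at the i-th knot. Here h = (2, 2, 2) and Δ = (-3/2, 3/2, -1/2), so the interior equations h_(i-1)·m_(i-1) + 2(h_(i-1)+h_i)·m_i + h_i·m_(i+1) = 6(Δ_i − Δ_(i-1)) read
  2·m_0 + 8·m_1 + 2·m_2 = 6(Δ_1 - Δ_0) = 18
  2·m_1 + 8·m_2 + 2·m_3 = 6(Δ_2 - Δ_1) = -12
Natural end conditions: m_0 = m_3 = 0.
Solving: m_0 = 0, m_1 = 14/5, m_2 = -11/5, m_3 = 0.
On [2, 4], g'(x) = b_1 + 2c_1·(x - 2) + 3d_1·(x - 2)² with b_1 = Δ_1 - h_1(2m_1 + m_2)/6 = 11/30, c_1 = m_1/2 = 7/5, d_1 = (m_2 - m_1)/(6h_1) = -5/12. So g'(2) = 11/30.

0.3667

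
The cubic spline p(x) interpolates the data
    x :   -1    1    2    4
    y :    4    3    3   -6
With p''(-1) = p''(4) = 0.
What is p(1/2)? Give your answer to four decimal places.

Put σ_i = p'' at the i-th knot. Here h = (2, 1, 2) and Δ = (-1/2, 0, -9/2), so the interior equations h_(i-1)·σ_(i-1) + 2(h_(i-1)+h_i)·σ_i + h_i·σ_(i+1) = 6(Δ_i − Δ_(i-1)) read
  2·σ_0 + 6·σ_1 + 1·σ_2 = 6(Δ_1 - Δ_0) = 3
  1·σ_1 + 6·σ_2 + 2·σ_3 = 6(Δ_2 - Δ_1) = -27
Natural end conditions: σ_0 = σ_3 = 0.
Solving the tridiagonal system: σ_0 = 0, σ_1 = 9/7, σ_2 = -33/7, σ_3 = 0.
On [-1, 1], p(x) = 4 - 13/14·(x + 1) + 0·(x + 1)² + 3/28·(x + 1)³.
With (x + 1) = 3/2: p(1/2) = 95/32.

2.9688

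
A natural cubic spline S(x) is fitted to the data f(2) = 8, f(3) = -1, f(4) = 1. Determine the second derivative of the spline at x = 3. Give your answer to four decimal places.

Write M_i for S''(x_i). With h_i = 1, 1 and divided differences Δ_i = -9, 2, the continuity of S' gives the tridiagonal system
  1·M_0 + 4·M_1 + 1·M_2 = 6(Δ_1 - Δ_0) = 66
Natural end conditions: M_0 = M_2 = 0.
Hence M_0 = 0, M_1 = 33/2, M_2 = 0.

16.5000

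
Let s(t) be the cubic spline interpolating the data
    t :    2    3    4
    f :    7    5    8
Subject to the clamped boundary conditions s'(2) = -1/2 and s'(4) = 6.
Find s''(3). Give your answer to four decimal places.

With m_i denoting the second derivative at x_i, h_i = 1, 1, and Δ_i = (y_(i+1) − y_i)/h_i = -2, 3:
  1·m_0 + 4·m_1 + 1·m_2 = 6(Δ_1 - Δ_0) = 30
Clamped end conditions give two more equations: 2h_0·m_0 + h_0·m_1 = 6(Δ_0 - s'(2)) = -9 and h_1·m_1 + 2h_1·m_2 = 6(s'(4) - Δ_1) = 18.
Solving: m_0 = -35/4, m_1 = 17/2, m_2 = 19/4.

8.5000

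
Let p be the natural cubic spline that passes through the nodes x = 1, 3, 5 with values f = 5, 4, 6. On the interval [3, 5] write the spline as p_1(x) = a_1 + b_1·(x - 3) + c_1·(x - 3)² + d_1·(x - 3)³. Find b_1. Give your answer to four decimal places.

Write σ_i for p''(x_i). With h_i = 2, 2 and divided differences Δ_i = -1/2, 1, the continuity of p' gives the tridiagonal system
  2·σ_0 + 8·σ_1 + 2·σ_2 = 6(Δ_1 - Δ_0) = 9
Natural end conditions: σ_0 = σ_2 = 0.
Hence σ_0 = 0, σ_1 = 9/8, σ_2 = 0.
On [3, 5], with p_1(x) = a_1 + b_1·(x - 3) + c_1·(x - 3)² + d_1·(x - 3)³: c_1 = σ_1/2 = 9/16, d_1 = (σ_2 - σ_1)/(6h_1) = -3/32, b_1 = Δ_1 - h_1(2σ_1 + σ_2)/6 = 1/4.

0.2500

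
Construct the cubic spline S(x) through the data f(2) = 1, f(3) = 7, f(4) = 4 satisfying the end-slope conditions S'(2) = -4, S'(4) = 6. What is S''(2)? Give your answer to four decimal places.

Put σ_i = S'' at the i-th knot. Here h = (1, 1) and Δ = (6, -3), so the interior equations h_(i-1)·σ_(i-1) + 2(h_(i-1)+h_i)·σ_i + h_i·σ_(i+1) = 6(Δ_i − Δ_(i-1)) read
  1·σ_0 + 4·σ_1 + 1·σ_2 = 6(Δ_1 - Δ_0) = -54
Clamped end conditions give two more equations: 2h_0·σ_0 + h_0·σ_1 = 6(Δ_0 - S'(2)) = 60 and h_1·σ_1 + 2h_1·σ_2 = 6(S'(4) - Δ_1) = 54.
Solving the tridiagonal system: σ_0 = 97/2, σ_1 = -37, σ_2 = 91/2.

48.5000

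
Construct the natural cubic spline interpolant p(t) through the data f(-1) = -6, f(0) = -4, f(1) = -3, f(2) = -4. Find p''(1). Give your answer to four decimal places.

-2.8000

Write m_i for p''(x_i). With h_i = 1, 1, 1 and divided differences Δ_i = 2, 1, -1, the continuity of p' gives the tridiagonal system
  1·m_0 + 4·m_1 + 1·m_2 = 6(Δ_1 - Δ_0) = -6
  1·m_1 + 4·m_2 + 1·m_3 = 6(Δ_2 - Δ_1) = -12
Natural end conditions: m_0 = m_3 = 0.
Solving: m_0 = 0, m_1 = -4/5, m_2 = -14/5, m_3 = 0.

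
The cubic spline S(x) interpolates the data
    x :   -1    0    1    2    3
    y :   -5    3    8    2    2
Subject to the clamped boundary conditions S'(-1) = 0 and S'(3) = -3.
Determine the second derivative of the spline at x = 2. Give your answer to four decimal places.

18.4286

With M_i denoting the second derivative at x_i, h_i = 1, 1, 1, 1, and Δ_i = (y_(i+1) − y_i)/h_i = 8, 5, -6, 0:
  1·M_0 + 4·M_1 + 1·M_2 = 6(Δ_1 - Δ_0) = -18
  1·M_1 + 4·M_2 + 1·M_3 = 6(Δ_2 - Δ_1) = -66
  1·M_2 + 4·M_3 + 1·M_4 = 6(Δ_3 - Δ_2) = 36
Clamped end conditions give two more equations: 2h_0·M_0 + h_0·M_1 = 6(Δ_0 - S'(-1)) = 48 and h_3·M_3 + 2h_3·M_4 = 6(S'(3) - Δ_3) = -18.
Solving: M_0 = 381/14, M_1 = -45/7, M_2 = -39/2, M_3 = 129/7, M_4 = -255/14.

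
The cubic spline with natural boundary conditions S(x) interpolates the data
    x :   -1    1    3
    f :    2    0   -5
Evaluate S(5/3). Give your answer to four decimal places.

-1.3889

Put σ_i = S'' at the i-th knot. Here h = (2, 2) and Δ = (-1, -5/2), so the interior equations h_(i-1)·σ_(i-1) + 2(h_(i-1)+h_i)·σ_i + h_i·σ_(i+1) = 6(Δ_i − Δ_(i-1)) read
  2·σ_0 + 8·σ_1 + 2·σ_2 = 6(Δ_1 - Δ_0) = -9
Natural end conditions: σ_0 = σ_2 = 0.
Solving the tridiagonal system: σ_0 = 0, σ_1 = -9/8, σ_2 = 0.
On [1, 3], S(x) = 0 - 7/4·(x - 1) - 9/16·(x - 1)² + 3/32·(x - 1)³.
With (x - 1) = 2/3: S(5/3) = -25/18.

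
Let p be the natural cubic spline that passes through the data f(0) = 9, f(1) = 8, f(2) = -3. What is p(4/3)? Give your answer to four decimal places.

Put M_i = p'' at the i-th knot. Here h = (1, 1) and Δ = (-1, -11), so the interior equations h_(i-1)·M_(i-1) + 2(h_(i-1)+h_i)·M_i + h_i·M_(i+1) = 6(Δ_i − Δ_(i-1)) read
  1·M_0 + 4·M_1 + 1·M_2 = 6(Δ_1 - Δ_0) = -60
Natural end conditions: M_0 = M_2 = 0.
Solving the tridiagonal system: M_0 = 0, M_1 = -15, M_2 = 0.
On [1, 2], p(x) = 8 - 6·(x - 1) - 15/2·(x - 1)² + 5/2·(x - 1)³.
With (x - 1) = 1/3: p(4/3) = 142/27.

5.2593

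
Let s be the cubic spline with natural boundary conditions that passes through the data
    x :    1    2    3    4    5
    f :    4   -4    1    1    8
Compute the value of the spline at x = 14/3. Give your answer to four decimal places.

4.9365

With M_i denoting the second derivative at x_i, h_i = 1, 1, 1, 1, and Δ_i = (y_(i+1) − y_i)/h_i = -8, 5, 0, 7:
  1·M_0 + 4·M_1 + 1·M_2 = 6(Δ_1 - Δ_0) = 78
  1·M_1 + 4·M_2 + 1·M_3 = 6(Δ_2 - Δ_1) = -30
  1·M_2 + 4·M_3 + 1·M_4 = 6(Δ_3 - Δ_2) = 42
Natural end conditions: M_0 = M_4 = 0.
Solving: M_0 = 0, M_1 = 333/14, M_2 = -120/7, M_3 = 207/14, M_4 = 0.
On [4, 5], s(x) = 1 + 29/14·(x - 4) + 207/28·(x - 4)² - 69/28·(x - 4)³.
With (x - 4) = 2/3: s(14/3) = 311/63.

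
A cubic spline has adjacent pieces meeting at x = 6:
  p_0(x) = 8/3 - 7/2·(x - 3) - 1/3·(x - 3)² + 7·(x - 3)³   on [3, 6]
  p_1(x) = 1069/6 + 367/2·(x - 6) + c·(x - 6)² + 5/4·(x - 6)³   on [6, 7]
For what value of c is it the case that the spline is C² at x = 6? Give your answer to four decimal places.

p_0''(x) = -2/3 + 42·(x - 3), so p_0''(6) = 376/3. On the right, p_1''(6) = 2c, so c = 188/3.

62.6667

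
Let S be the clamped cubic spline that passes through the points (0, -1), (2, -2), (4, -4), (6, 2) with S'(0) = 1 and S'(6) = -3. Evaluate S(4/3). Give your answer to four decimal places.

-0.9802

Write m_i for S''(x_i). With h_i = 2, 2, 2 and divided differences Δ_i = -1/2, -1, 3, the continuity of S' gives the tridiagonal system
  2·m_0 + 8·m_1 + 2·m_2 = 6(Δ_1 - Δ_0) = -3
  2·m_1 + 8·m_2 + 2·m_3 = 6(Δ_2 - Δ_1) = 24
Clamped end conditions give two more equations: 2h_0·m_0 + h_0·m_1 = 6(Δ_0 - S'(0)) = -9 and h_2·m_2 + 2h_2·m_3 = 6(S'(6) - Δ_2) = -36.
Hence m_0 = -43/30, m_1 = -49/30, m_2 = 97/15, m_3 = -367/30.
On [0, 2], S(t) = -1 + 1·t - 43/60·t² - 1/60·t³.
With t = 4/3: S(4/3) = -397/405.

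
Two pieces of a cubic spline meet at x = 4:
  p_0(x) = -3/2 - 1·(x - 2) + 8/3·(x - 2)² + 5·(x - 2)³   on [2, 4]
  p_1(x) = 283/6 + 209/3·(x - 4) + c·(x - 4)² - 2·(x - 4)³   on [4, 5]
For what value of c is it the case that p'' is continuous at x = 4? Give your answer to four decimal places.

p_0''(x) = 16/3 + 30·(x - 2), so p_0''(4) = 196/3. On the right, p_1''(4) = 2c, so c = 98/3.

32.6667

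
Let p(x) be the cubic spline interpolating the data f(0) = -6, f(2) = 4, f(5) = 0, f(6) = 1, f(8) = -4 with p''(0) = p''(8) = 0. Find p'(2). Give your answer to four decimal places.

1.6330

Let σ_i = p''(x_i). Step sizes h_i = 2, 3, 1, 2; slopes of the chords Δ_i = (y_(i+1) - y_i)/h_i = 5, -4/3, 1, -5/2.
  2·σ_0 + 10·σ_1 + 3·σ_2 = 6(Δ_1 - Δ_0) = -38
  3·σ_1 + 8·σ_2 + 1·σ_3 = 6(Δ_2 - Δ_1) = 14
  1·σ_2 + 6·σ_3 + 2·σ_4 = 6(Δ_3 - Δ_2) = -21
Natural end conditions: σ_0 = σ_4 = 0.
Solving the tridiagonal system: σ_0 = 0, σ_1 = -2101/416, σ_2 = 867/208, σ_3 = -1745/416, σ_4 = 0.
On [2, 5], p'(x) = b_1 + 2c_1·(x - 2) + 3d_1·(x - 2)² with b_1 = Δ_1 - h_1(2σ_1 + σ_2)/6 = 1019/624, c_1 = σ_1/2 = -2101/832, d_1 = (σ_2 - σ_1)/(6h_1) = 295/576. So p'(2) = 1019/624.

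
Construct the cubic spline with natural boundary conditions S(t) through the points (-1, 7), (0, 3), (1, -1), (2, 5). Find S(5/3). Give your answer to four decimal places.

With M_i denoting the second derivative at x_i, h_i = 1, 1, 1, and Δ_i = (y_(i+1) − y_i)/h_i = -4, -4, 6:
  1·M_0 + 4·M_1 + 1·M_2 = 6(Δ_1 - Δ_0) = 0
  1·M_1 + 4·M_2 + 1·M_3 = 6(Δ_2 - Δ_1) = 60
Natural end conditions: M_0 = M_3 = 0.
Forward elimination and back-substitution give M_0 = 0, M_1 = -4, M_2 = 16, M_3 = 0.
On [1, 2], S(t) = -1 + 2/3·(t - 1) + 8·(t - 1)² - 8/3·(t - 1)³.
With (t - 1) = 2/3: S(5/3) = 179/81.

2.2099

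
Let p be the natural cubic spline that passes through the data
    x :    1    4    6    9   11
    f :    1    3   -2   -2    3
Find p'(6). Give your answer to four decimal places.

-2.1471

With M_i denoting the second derivative at x_i, h_i = 3, 2, 3, 2, and Δ_i = (y_(i+1) − y_i)/h_i = 2/3, -5/2, 0, 5/2:
  3·M_0 + 10·M_1 + 2·M_2 = 6(Δ_1 - Δ_0) = -19
  2·M_1 + 10·M_2 + 3·M_3 = 6(Δ_2 - Δ_1) = 15
  3·M_2 + 10·M_3 + 2·M_4 = 6(Δ_3 - Δ_2) = 15
Natural end conditions: M_0 = M_4 = 0.
Solving the tridiagonal system: M_0 = 0, M_1 = -1939/870, M_2 = 143/87, M_3 = 146/145, M_4 = 0.
On [6, 9], p'(x) = b_2 + 2c_2·(x - 6) + 3d_2·(x - 6)² with b_2 = Δ_2 - h_2(2M_2 + M_3)/6 = -934/435, c_2 = M_2/2 = 143/174, d_2 = (M_3 - M_2)/(6h_2) = -277/7830. So p'(6) = -934/435.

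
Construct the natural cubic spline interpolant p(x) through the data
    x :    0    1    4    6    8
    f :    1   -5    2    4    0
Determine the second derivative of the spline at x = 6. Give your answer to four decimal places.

Write m_i for p''(x_i). With h_i = 1, 3, 2, 2 and divided differences Δ_i = -6, 7/3, 1, -2, the continuity of p' gives the tridiagonal system
  1·m_0 + 8·m_1 + 3·m_2 = 6(Δ_1 - Δ_0) = 50
  3·m_1 + 10·m_2 + 2·m_3 = 6(Δ_2 - Δ_1) = -8
  2·m_2 + 8·m_3 + 2·m_4 = 6(Δ_3 - Δ_2) = -18
Natural end conditions: m_0 = m_4 = 0.
Solving: m_0 = 0, m_1 = 971/134, m_2 = -178/67, m_3 = -425/268, m_4 = 0.

-1.5858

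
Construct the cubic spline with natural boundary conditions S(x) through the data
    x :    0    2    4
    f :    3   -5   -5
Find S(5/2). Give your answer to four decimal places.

-5.6563

Put m_i = S'' at the i-th knot. Here h = (2, 2) and Δ = (-4, 0), so the interior equations h_(i-1)·m_(i-1) + 2(h_(i-1)+h_i)·m_i + h_i·m_(i+1) = 6(Δ_i − Δ_(i-1)) read
  2·m_0 + 8·m_1 + 2·m_2 = 6(Δ_1 - Δ_0) = 24
Natural end conditions: m_0 = m_2 = 0.
Solving the tridiagonal system: m_0 = 0, m_1 = 3, m_2 = 0.
On [2, 4], S(x) = -5 - 2·(x - 2) + 3/2·(x - 2)² - 1/4·(x - 2)³.
With (x - 2) = 1/2: S(5/2) = -181/32.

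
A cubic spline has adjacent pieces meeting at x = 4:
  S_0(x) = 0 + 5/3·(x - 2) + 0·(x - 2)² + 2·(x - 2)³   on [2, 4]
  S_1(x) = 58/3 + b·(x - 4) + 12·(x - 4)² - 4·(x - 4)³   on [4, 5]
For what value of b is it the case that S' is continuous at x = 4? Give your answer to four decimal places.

S_0'(x) = 5/3 + 0·(x - 2) + 6·(x - 2)², so S_0'(4) = 77/3. On the right, S_1'(4) = b, so b = 77/3.

25.6667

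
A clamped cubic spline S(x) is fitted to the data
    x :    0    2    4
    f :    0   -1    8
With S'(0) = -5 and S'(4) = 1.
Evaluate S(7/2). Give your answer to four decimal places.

Put m_i = S'' at the i-th knot. Here h = (2, 2) and Δ = (-1/2, 9/2), so the interior equations h_(i-1)·m_(i-1) + 2(h_(i-1)+h_i)·m_i + h_i·m_(i+1) = 6(Δ_i − Δ_(i-1)) read
  2·m_0 + 8·m_1 + 2·m_2 = 6(Δ_1 - Δ_0) = 30
Clamped end conditions give two more equations: 2h_0·m_0 + h_0·m_1 = 6(Δ_0 - S'(0)) = 27 and h_1·m_1 + 2h_1·m_2 = 6(S'(4) - Δ_1) = -21.
Solving: m_0 = 9/2, m_1 = 9/2, m_2 = -15/2.
On [2, 4], S(x) = -1 + 4·(x - 2) + 9/4·(x - 2)² - 1·(x - 2)³.
With (x - 2) = 3/2: S(7/2) = 107/16.

6.6875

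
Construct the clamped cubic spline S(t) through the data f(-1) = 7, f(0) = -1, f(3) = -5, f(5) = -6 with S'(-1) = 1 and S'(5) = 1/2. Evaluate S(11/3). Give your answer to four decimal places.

-5.1586

With m_i denoting the second derivative at x_i, h_i = 1, 3, 2, and Δ_i = (y_(i+1) − y_i)/h_i = -8, -4/3, -1/2:
  1·m_0 + 8·m_1 + 3·m_2 = 6(Δ_1 - Δ_0) = 40
  3·m_1 + 10·m_2 + 2·m_3 = 6(Δ_2 - Δ_1) = 5
Clamped end conditions give two more equations: 2h_0·m_0 + h_0·m_1 = 6(Δ_0 - S'(-1)) = -54 and h_2·m_2 + 2h_2·m_3 = 6(S'(5) - Δ_2) = 6.
Solving the tridiagonal system: m_0 = -1252/39, m_1 = 398/39, m_2 = -124/39, m_3 = 241/78.
On [3, 5], S(t) = -5 + 23/39·(t - 3) - 62/39·(t - 3)² + 163/312·(t - 3)³.
With (t - 3) = 2/3: S(11/3) = -5432/1053.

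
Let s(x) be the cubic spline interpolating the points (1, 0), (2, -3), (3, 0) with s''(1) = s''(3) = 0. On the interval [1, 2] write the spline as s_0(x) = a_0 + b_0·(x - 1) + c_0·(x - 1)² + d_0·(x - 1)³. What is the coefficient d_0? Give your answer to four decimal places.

1.5000

Write σ_i for s''(x_i). With h_i = 1, 1 and divided differences Δ_i = -3, 3, the continuity of s' gives the tridiagonal system
  1·σ_0 + 4·σ_1 + 1·σ_2 = 6(Δ_1 - Δ_0) = 36
Natural end conditions: σ_0 = σ_2 = 0.
Solving: σ_0 = 0, σ_1 = 9, σ_2 = 0.
On [1, 2], with s_0(x) = a_0 + b_0·(x - 1) + c_0·(x - 1)² + d_0·(x - 1)³: c_0 = σ_0/2 = 0, d_0 = (σ_1 - σ_0)/(6h_0) = 3/2, b_0 = Δ_0 - h_0(2σ_0 + σ_1)/6 = -9/2.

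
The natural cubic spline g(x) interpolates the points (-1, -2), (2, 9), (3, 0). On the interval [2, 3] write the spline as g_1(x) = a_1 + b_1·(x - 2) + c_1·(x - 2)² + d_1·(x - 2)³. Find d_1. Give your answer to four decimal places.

Put M_i = g'' at the i-th knot. Here h = (3, 1) and Δ = (11/3, -9), so the interior equations h_(i-1)·M_(i-1) + 2(h_(i-1)+h_i)·M_i + h_i·M_(i+1) = 6(Δ_i − Δ_(i-1)) read
  3·M_0 + 8·M_1 + 1·M_2 = 6(Δ_1 - Δ_0) = -76
Natural end conditions: M_0 = M_2 = 0.
Forward elimination and back-substitution give M_0 = 0, M_1 = -19/2, M_2 = 0.
On [2, 3], with g_1(x) = a_1 + b_1·(x - 2) + c_1·(x - 2)² + d_1·(x - 2)³: c_1 = M_1/2 = -19/4, d_1 = (M_2 - M_1)/(6h_1) = 19/12, b_1 = Δ_1 - h_1(2M_1 + M_2)/6 = -35/6.

1.5833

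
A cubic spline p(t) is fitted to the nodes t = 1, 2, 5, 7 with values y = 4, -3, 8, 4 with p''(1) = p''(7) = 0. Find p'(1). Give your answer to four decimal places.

-8.7418

Write M_i for p''(x_i). With h_i = 1, 3, 2 and divided differences Δ_i = -7, 11/3, -2, the continuity of p' gives the tridiagonal system
  1·M_0 + 8·M_1 + 3·M_2 = 6(Δ_1 - Δ_0) = 64
  3·M_1 + 10·M_2 + 2·M_3 = 6(Δ_2 - Δ_1) = -34
Natural end conditions: M_0 = M_3 = 0.
Solving the tridiagonal system: M_0 = 0, M_1 = 742/71, M_2 = -464/71, M_3 = 0.
On [1, 2], p'(t) = b_0 + 2c_0·(t - 1) + 3d_0·(t - 1)² with b_0 = Δ_0 - h_0(2M_0 + M_1)/6 = -1862/213, c_0 = M_0/2 = 0, d_0 = (M_1 - M_0)/(6h_0) = 371/213. So p'(1) = -1862/213.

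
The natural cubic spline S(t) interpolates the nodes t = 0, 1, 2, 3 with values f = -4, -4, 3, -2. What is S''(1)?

Write m_i for S''(x_i). With h_i = 1, 1, 1 and divided differences Δ_i = 0, 7, -5, the continuity of S' gives the tridiagonal system
  1·m_0 + 4·m_1 + 1·m_2 = 6(Δ_1 - Δ_0) = 42
  1·m_1 + 4·m_2 + 1·m_3 = 6(Δ_2 - Δ_1) = -72
Natural end conditions: m_0 = m_3 = 0.
Solving the tridiagonal system: m_0 = 0, m_1 = 16, m_2 = -22, m_3 = 0.

16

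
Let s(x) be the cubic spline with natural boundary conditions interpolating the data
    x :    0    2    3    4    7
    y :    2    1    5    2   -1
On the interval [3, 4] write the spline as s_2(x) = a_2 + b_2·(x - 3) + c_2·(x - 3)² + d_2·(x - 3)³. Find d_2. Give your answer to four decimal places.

With M_i denoting the second derivative at x_i, h_i = 2, 1, 1, 3, and Δ_i = (y_(i+1) − y_i)/h_i = -1/2, 4, -3, -1:
  2·M_0 + 6·M_1 + 1·M_2 = 6(Δ_1 - Δ_0) = 27
  1·M_1 + 4·M_2 + 1·M_3 = 6(Δ_2 - Δ_1) = -42
  1·M_2 + 8·M_3 + 3·M_4 = 6(Δ_3 - Δ_2) = 12
Natural end conditions: M_0 = M_4 = 0.
Solving: M_0 = 0, M_1 = 1185/178, M_2 = -1152/89, M_3 = 555/178, M_4 = 0.
On [3, 4], with s_2(x) = a_2 + b_2·(x - 3) + c_2·(x - 3)² + d_2·(x - 3)³: c_2 = M_2/2 = -576/89, d_2 = (M_3 - M_2)/(6h_2) = 953/356, b_2 = Δ_2 - h_2(2M_2 + M_3)/6 = 283/356.

2.6770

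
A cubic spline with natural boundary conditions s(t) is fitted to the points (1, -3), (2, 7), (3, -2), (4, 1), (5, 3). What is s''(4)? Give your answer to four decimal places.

Put M_i = s'' at the i-th knot. Here h = (1, 1, 1, 1) and Δ = (10, -9, 3, 2), so the interior equations h_(i-1)·M_(i-1) + 2(h_(i-1)+h_i)·M_i + h_i·M_(i+1) = 6(Δ_i − Δ_(i-1)) read
  1·M_0 + 4·M_1 + 1·M_2 = 6(Δ_1 - Δ_0) = -114
  1·M_1 + 4·M_2 + 1·M_3 = 6(Δ_2 - Δ_1) = 72
  1·M_2 + 4·M_3 + 1·M_4 = 6(Δ_3 - Δ_2) = -6
Natural end conditions: M_0 = M_4 = 0.
Forward elimination and back-substitution give M_0 = 0, M_1 = -501/14, M_2 = 204/7, M_3 = -123/14, M_4 = 0.

-8.7857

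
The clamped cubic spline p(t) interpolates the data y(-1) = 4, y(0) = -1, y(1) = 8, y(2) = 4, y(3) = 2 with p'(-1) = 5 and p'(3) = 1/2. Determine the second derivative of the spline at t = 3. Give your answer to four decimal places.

2.1964

With m_i denoting the second derivative at x_i, h_i = 1, 1, 1, 1, and Δ_i = (y_(i+1) − y_i)/h_i = -5, 9, -4, -2:
  1·m_0 + 4·m_1 + 1·m_2 = 6(Δ_1 - Δ_0) = 84
  1·m_1 + 4·m_2 + 1·m_3 = 6(Δ_2 - Δ_1) = -78
  1·m_2 + 4·m_3 + 1·m_4 = 6(Δ_3 - Δ_2) = 12
Clamped end conditions give two more equations: 2h_0·m_0 + h_0·m_1 = 6(Δ_0 - p'(-1)) = -60 and h_3·m_3 + 2h_3·m_4 = 6(p'(3) - Δ_3) = 15.
Forward elimination and back-substitution give m_0 = -2853/56, m_1 = 1173/28, m_2 = -261/8, m_3 = 297/28, m_4 = 123/56.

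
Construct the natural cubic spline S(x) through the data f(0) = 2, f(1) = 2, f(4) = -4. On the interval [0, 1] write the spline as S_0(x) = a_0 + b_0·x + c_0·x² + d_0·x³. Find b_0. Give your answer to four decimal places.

Let m_i = S''(x_i). Step sizes h_i = 1, 3; slopes of the chords Δ_i = (y_(i+1) - y_i)/h_i = 0, -2.
  1·m_0 + 8·m_1 + 3·m_2 = 6(Δ_1 - Δ_0) = -12
Natural end conditions: m_0 = m_2 = 0.
Hence m_0 = 0, m_1 = -3/2, m_2 = 0.
On [0, 1], with S_0(x) = a_0 + b_0·x + c_0·x² + d_0·x³: c_0 = m_0/2 = 0, d_0 = (m_1 - m_0)/(6h_0) = -1/4, b_0 = Δ_0 - h_0(2m_0 + m_1)/6 = 1/4.

0.2500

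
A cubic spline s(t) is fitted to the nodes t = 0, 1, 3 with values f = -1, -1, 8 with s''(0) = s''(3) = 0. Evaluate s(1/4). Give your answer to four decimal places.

Write m_i for s''(x_i). With h_i = 1, 2 and divided differences Δ_i = 0, 9/2, the continuity of s' gives the tridiagonal system
  1·m_0 + 6·m_1 + 2·m_2 = 6(Δ_1 - Δ_0) = 27
Natural end conditions: m_0 = m_2 = 0.
Solving: m_0 = 0, m_1 = 9/2, m_2 = 0.
On [0, 1], s(t) = -1 - 3/4·t + 0·t² + 3/4·t³.
With t = 1/4: s(1/4) = -301/256.

-1.1758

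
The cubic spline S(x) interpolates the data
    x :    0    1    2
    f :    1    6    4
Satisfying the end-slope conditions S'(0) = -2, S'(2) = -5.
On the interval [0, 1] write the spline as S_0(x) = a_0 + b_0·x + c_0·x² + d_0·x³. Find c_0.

Put M_i = S'' at the i-th knot. Here h = (1, 1) and Δ = (5, -2), so the interior equations h_(i-1)·M_(i-1) + 2(h_(i-1)+h_i)·M_i + h_i·M_(i+1) = 6(Δ_i − Δ_(i-1)) read
  1·M_0 + 4·M_1 + 1·M_2 = 6(Δ_1 - Δ_0) = -42
Clamped end conditions give two more equations: 2h_0·M_0 + h_0·M_1 = 6(Δ_0 - S'(0)) = 42 and h_1·M_1 + 2h_1·M_2 = 6(S'(2) - Δ_1) = -18.
Solving the tridiagonal system: M_0 = 30, M_1 = -18, M_2 = 0.
On [0, 1], with S_0(x) = a_0 + b_0·x + c_0·x² + d_0·x³: c_0 = M_0/2 = 15, d_0 = (M_1 - M_0)/(6h_0) = -8, b_0 = Δ_0 - h_0(2M_0 + M_1)/6 = -2.

15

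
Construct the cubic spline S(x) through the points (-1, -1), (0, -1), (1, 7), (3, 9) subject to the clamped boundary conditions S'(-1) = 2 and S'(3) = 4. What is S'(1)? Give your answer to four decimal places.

With m_i denoting the second derivative at x_i, h_i = 1, 1, 2, and Δ_i = (y_(i+1) − y_i)/h_i = 0, 8, 1:
  1·m_0 + 4·m_1 + 1·m_2 = 6(Δ_1 - Δ_0) = 48
  1·m_1 + 6·m_2 + 2·m_3 = 6(Δ_2 - Δ_1) = -42
Clamped end conditions give two more equations: 2h_0·m_0 + h_0·m_1 = 6(Δ_0 - S'(-1)) = -12 and h_2·m_2 + 2h_2·m_3 = 6(S'(3) - Δ_2) = 18.
Solving the tridiagonal system: m_0 = -173/11, m_1 = 214/11, m_2 = -155/11, m_3 = 127/11.
On [1, 3], S'(x) = b_2 + 2c_2·(x - 1) + 3d_2·(x - 1)² with b_2 = Δ_2 - h_2(2m_2 + m_3)/6 = 72/11, c_2 = m_2/2 = -155/22, d_2 = (m_3 - m_2)/(6h_2) = 47/22. So S'(1) = 72/11.

6.5455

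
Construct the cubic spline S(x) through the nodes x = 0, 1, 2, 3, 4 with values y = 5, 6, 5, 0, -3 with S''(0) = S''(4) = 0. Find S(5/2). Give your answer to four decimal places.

2.6339

Let M_i = S''(x_i). Step sizes h_i = 1, 1, 1, 1; slopes of the chords Δ_i = (y_(i+1) - y_i)/h_i = 1, -1, -5, -3.
  1·M_0 + 4·M_1 + 1·M_2 = 6(Δ_1 - Δ_0) = -12
  1·M_1 + 4·M_2 + 1·M_3 = 6(Δ_2 - Δ_1) = -24
  1·M_2 + 4·M_3 + 1·M_4 = 6(Δ_3 - Δ_2) = 12
Natural end conditions: M_0 = M_4 = 0.
Solving: M_0 = 0, M_1 = -9/7, M_2 = -48/7, M_3 = 33/7, M_4 = 0.
On [2, 3], S(x) = 5 - 7/2·(x - 2) - 24/7·(x - 2)² + 27/14·(x - 2)³.
With (x - 2) = 1/2: S(5/2) = 295/112.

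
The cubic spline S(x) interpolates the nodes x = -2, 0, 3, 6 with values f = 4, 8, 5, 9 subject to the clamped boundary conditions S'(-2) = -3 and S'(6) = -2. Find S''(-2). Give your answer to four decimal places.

Put M_i = S'' at the i-th knot. Here h = (2, 3, 3) and Δ = (2, -1, 4/3), so the interior equations h_(i-1)·M_(i-1) + 2(h_(i-1)+h_i)·M_i + h_i·M_(i+1) = 6(Δ_i − Δ_(i-1)) read
  2·M_0 + 10·M_1 + 3·M_2 = 6(Δ_1 - Δ_0) = -18
  3·M_1 + 12·M_2 + 3·M_3 = 6(Δ_2 - Δ_1) = 14
Clamped end conditions give two more equations: 2h_0·M_0 + h_0·M_1 = 6(Δ_0 - S'(-2)) = 30 and h_2·M_2 + 2h_2·M_3 = 6(S'(6) - Δ_2) = -20.
Hence M_0 = 189/19, M_1 = -93/19, M_2 = 70/19, M_3 = -295/57.

9.9474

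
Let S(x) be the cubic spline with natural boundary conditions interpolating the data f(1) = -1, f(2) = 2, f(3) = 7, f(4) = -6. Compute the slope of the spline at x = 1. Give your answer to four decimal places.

With M_i denoting the second derivative at x_i, h_i = 1, 1, 1, and Δ_i = (y_(i+1) − y_i)/h_i = 3, 5, -13:
  1·M_0 + 4·M_1 + 1·M_2 = 6(Δ_1 - Δ_0) = 12
  1·M_1 + 4·M_2 + 1·M_3 = 6(Δ_2 - Δ_1) = -108
Natural end conditions: M_0 = M_3 = 0.
Solving: M_0 = 0, M_1 = 52/5, M_2 = -148/5, M_3 = 0.
On [1, 2], S'(x) = b_0 + 2c_0·(x - 1) + 3d_0·(x - 1)² with b_0 = Δ_0 - h_0(2M_0 + M_1)/6 = 19/15, c_0 = M_0/2 = 0, d_0 = (M_1 - M_0)/(6h_0) = 26/15. So S'(1) = 19/15.

1.2667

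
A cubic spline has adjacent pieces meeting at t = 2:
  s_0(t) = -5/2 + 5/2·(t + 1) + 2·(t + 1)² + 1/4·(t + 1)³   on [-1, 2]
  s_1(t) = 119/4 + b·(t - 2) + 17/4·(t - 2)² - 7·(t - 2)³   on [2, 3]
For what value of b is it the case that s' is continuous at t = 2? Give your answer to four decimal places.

s_0'(t) = 5/2 + 4·(t + 1) + 3/4·(t + 1)², so s_0'(2) = 85/4. On the right, s_1'(2) = b, so b = 85/4.

21.2500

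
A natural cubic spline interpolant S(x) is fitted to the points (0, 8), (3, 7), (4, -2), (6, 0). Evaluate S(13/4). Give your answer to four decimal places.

Put m_i = S'' at the i-th knot. Here h = (3, 1, 2) and Δ = (-1/3, -9, 1), so the interior equations h_(i-1)·m_(i-1) + 2(h_(i-1)+h_i)·m_i + h_i·m_(i+1) = 6(Δ_i − Δ_(i-1)) read
  3·m_0 + 8·m_1 + 1·m_2 = 6(Δ_1 - Δ_0) = -52
  1·m_1 + 6·m_2 + 2·m_3 = 6(Δ_2 - Δ_1) = 60
Natural end conditions: m_0 = m_3 = 0.
Solving the tridiagonal system: m_0 = 0, m_1 = -372/47, m_2 = 532/47, m_3 = 0.
On [3, 4], S(x) = 7 - 1163/141·(x - 3) - 186/47·(x - 3)² + 452/141·(x - 3)³.
With (x - 3) = 1/4: S(13/4) = 3565/752.

4.7407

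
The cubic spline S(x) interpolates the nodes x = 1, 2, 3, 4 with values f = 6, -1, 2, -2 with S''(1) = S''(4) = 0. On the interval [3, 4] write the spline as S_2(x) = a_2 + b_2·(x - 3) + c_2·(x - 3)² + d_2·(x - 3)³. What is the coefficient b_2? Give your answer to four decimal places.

With M_i denoting the second derivative at x_i, h_i = 1, 1, 1, and Δ_i = (y_(i+1) − y_i)/h_i = -7, 3, -4:
  1·M_0 + 4·M_1 + 1·M_2 = 6(Δ_1 - Δ_0) = 60
  1·M_1 + 4·M_2 + 1·M_3 = 6(Δ_2 - Δ_1) = -42
Natural end conditions: M_0 = M_3 = 0.
Forward elimination and back-substitution give M_0 = 0, M_1 = 94/5, M_2 = -76/5, M_3 = 0.
On [3, 4], with S_2(x) = a_2 + b_2·(x - 3) + c_2·(x - 3)² + d_2·(x - 3)³: c_2 = M_2/2 = -38/5, d_2 = (M_3 - M_2)/(6h_2) = 38/15, b_2 = Δ_2 - h_2(2M_2 + M_3)/6 = 16/15.

1.0667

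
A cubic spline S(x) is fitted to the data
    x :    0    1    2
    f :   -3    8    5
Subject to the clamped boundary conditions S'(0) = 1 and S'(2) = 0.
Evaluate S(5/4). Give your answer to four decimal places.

8.3398

Write σ_i for S''(x_i). With h_i = 1, 1 and divided differences Δ_i = 11, -3, the continuity of S' gives the tridiagonal system
  1·σ_0 + 4·σ_1 + 1·σ_2 = 6(Δ_1 - Δ_0) = -84
Clamped end conditions give two more equations: 2h_0·σ_0 + h_0·σ_1 = 6(Δ_0 - S'(0)) = 60 and h_1·σ_1 + 2h_1·σ_2 = 6(S'(2) - Δ_1) = 18.
Solving: σ_0 = 101/2, σ_1 = -41, σ_2 = 59/2.
On [1, 2], S(x) = 8 + 23/4·(x - 1) - 41/2·(x - 1)² + 47/4·(x - 1)³.
With (x - 1) = 1/4: S(5/4) = 2135/256.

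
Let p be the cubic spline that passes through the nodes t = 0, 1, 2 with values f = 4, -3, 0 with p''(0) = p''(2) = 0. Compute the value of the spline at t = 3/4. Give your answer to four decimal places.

With M_i denoting the second derivative at x_i, h_i = 1, 1, and Δ_i = (y_(i+1) − y_i)/h_i = -7, 3:
  1·M_0 + 4·M_1 + 1·M_2 = 6(Δ_1 - Δ_0) = 60
Natural end conditions: M_0 = M_2 = 0.
Hence M_0 = 0, M_1 = 15, M_2 = 0.
On [0, 1], p(t) = 4 - 19/2·t + 0·t² + 5/2·t³.
With t = 3/4: p(3/4) = -265/128.

-2.0703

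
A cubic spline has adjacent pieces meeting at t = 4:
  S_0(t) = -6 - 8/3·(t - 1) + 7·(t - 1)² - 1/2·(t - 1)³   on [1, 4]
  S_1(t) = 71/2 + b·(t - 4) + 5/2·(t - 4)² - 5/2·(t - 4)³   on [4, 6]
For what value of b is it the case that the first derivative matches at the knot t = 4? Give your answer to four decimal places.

S_0'(t) = -8/3 + 14·(t - 1) - 3/2·(t - 1)², so S_0'(4) = 155/6. On the right, S_1'(4) = b, so b = 155/6.

25.8333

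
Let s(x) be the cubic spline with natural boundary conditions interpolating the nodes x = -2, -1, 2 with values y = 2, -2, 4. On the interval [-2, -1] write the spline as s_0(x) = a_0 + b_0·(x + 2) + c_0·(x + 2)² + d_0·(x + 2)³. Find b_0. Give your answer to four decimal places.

Write σ_i for s''(x_i). With h_i = 1, 3 and divided differences Δ_i = -4, 2, the continuity of s' gives the tridiagonal system
  1·σ_0 + 8·σ_1 + 3·σ_2 = 6(Δ_1 - Δ_0) = 36
Natural end conditions: σ_0 = σ_2 = 0.
Hence σ_0 = 0, σ_1 = 9/2, σ_2 = 0.
On [-2, -1], with s_0(x) = a_0 + b_0·(x + 2) + c_0·(x + 2)² + d_0·(x + 2)³: c_0 = σ_0/2 = 0, d_0 = (σ_1 - σ_0)/(6h_0) = 3/4, b_0 = Δ_0 - h_0(2σ_0 + σ_1)/6 = -19/4.

-4.7500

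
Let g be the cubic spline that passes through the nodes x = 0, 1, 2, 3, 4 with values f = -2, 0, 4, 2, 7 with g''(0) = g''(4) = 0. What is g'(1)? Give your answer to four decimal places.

Write M_i for g''(x_i). With h_i = 1, 1, 1, 1 and divided differences Δ_i = 2, 4, -2, 5, the continuity of g' gives the tridiagonal system
  1·M_0 + 4·M_1 + 1·M_2 = 6(Δ_1 - Δ_0) = 12
  1·M_1 + 4·M_2 + 1·M_3 = 6(Δ_2 - Δ_1) = -36
  1·M_2 + 4·M_3 + 1·M_4 = 6(Δ_3 - Δ_2) = 42
Natural end conditions: M_0 = M_4 = 0.
Hence M_0 = 0, M_1 = 183/28, M_2 = -99/7, M_3 = 393/28, M_4 = 0.
On [1, 2], g'(x) = b_1 + 2c_1·(x - 1) + 3d_1·(x - 1)² with b_1 = Δ_1 - h_1(2M_1 + M_2)/6 = 117/28, c_1 = M_1/2 = 183/56, d_1 = (M_2 - M_1)/(6h_1) = -193/56. So g'(1) = 117/28.

4.1786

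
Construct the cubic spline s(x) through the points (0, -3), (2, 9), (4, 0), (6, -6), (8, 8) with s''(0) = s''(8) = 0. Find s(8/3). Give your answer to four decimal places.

7.7553

Write m_i for s''(x_i). With h_i = 2, 2, 2, 2 and divided differences Δ_i = 6, -9/2, -3, 7, the continuity of s' gives the tridiagonal system
  2·m_0 + 8·m_1 + 2·m_2 = 6(Δ_1 - Δ_0) = -63
  2·m_1 + 8·m_2 + 2·m_3 = 6(Δ_2 - Δ_1) = 9
  2·m_2 + 8·m_3 + 2·m_4 = 6(Δ_3 - Δ_2) = 60
Natural end conditions: m_0 = m_4 = 0.
Solving the tridiagonal system: m_0 = 0, m_1 = -921/112, m_2 = 39/28, m_3 = 801/112, m_4 = 0.
On [2, 4], s(x) = 9 + 29/56·(x - 2) - 921/224·(x - 2)² + 359/448·(x - 2)³.
With (x - 2) = 2/3: s(8/3) = 5863/756.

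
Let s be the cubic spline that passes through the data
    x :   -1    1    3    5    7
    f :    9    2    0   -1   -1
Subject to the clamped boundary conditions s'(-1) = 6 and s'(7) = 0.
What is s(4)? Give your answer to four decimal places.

-0.3393

Let M_i = s''(x_i). Step sizes h_i = 2, 2, 2, 2; slopes of the chords Δ_i = (y_(i+1) - y_i)/h_i = -7/2, -1, -1/2, 0.
  2·M_0 + 8·M_1 + 2·M_2 = 6(Δ_1 - Δ_0) = 15
  2·M_1 + 8·M_2 + 2·M_3 = 6(Δ_2 - Δ_1) = 3
  2·M_2 + 8·M_3 + 2·M_4 = 6(Δ_3 - Δ_2) = 3
Clamped end conditions give two more equations: 2h_0·M_0 + h_0·M_1 = 6(Δ_0 - s'(-1)) = -57 and h_3·M_3 + 2h_3·M_4 = 6(s'(7) - Δ_3) = 0.
Solving the tridiagonal system: M_0 = -123/7, M_1 = 93/14, M_2 = -3/2, M_3 = 6/7, M_4 = -3/7.
On [3, 5], s(x) = 0 + 3/14·(x - 3) - 3/4·(x - 3)² + 11/56·(x - 3)³.
With (x - 3) = 1: s(4) = -19/56.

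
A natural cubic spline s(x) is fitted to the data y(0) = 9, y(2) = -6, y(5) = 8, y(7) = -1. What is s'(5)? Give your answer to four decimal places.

With M_i denoting the second derivative at x_i, h_i = 2, 3, 2, and Δ_i = (y_(i+1) − y_i)/h_i = -15/2, 14/3, -9/2:
  2·M_0 + 10·M_1 + 3·M_2 = 6(Δ_1 - Δ_0) = 73
  3·M_1 + 10·M_2 + 2·M_3 = 6(Δ_2 - Δ_1) = -55
Natural end conditions: M_0 = M_3 = 0.
Hence M_0 = 0, M_1 = 895/91, M_2 = -769/91, M_3 = 0.
On [5, 7], s'(x) = b_2 + 2c_2·(x - 5) + 3d_2·(x - 5)² with b_2 = Δ_2 - h_2(2M_2 + M_3)/6 = 619/546, c_2 = M_2/2 = -769/182, d_2 = (M_3 - M_2)/(6h_2) = 769/1092. So s'(5) = 619/546.

1.1337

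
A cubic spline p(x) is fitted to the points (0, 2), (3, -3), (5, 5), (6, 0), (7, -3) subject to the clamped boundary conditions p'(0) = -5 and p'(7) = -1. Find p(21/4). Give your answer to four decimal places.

Write σ_i for p''(x_i). With h_i = 3, 2, 1, 1 and divided differences Δ_i = -5/3, 4, -5, -3, the continuity of p' gives the tridiagonal system
  3·σ_0 + 10·σ_1 + 2·σ_2 = 6(Δ_1 - Δ_0) = 34
  2·σ_1 + 6·σ_2 + 1·σ_3 = 6(Δ_2 - Δ_1) = -54
  1·σ_2 + 4·σ_3 + 1·σ_4 = 6(Δ_3 - Δ_2) = 12
Clamped end conditions give two more equations: 2h_0·σ_0 + h_0·σ_1 = 6(Δ_0 - p'(0)) = 20 and h_3·σ_3 + 2h_3·σ_4 = 6(p'(7) - Δ_3) = 12.
Solving the tridiagonal system: σ_0 = 85/156, σ_1 = 145/26, σ_2 = -1217/104, σ_3 = 263/52, σ_4 = 361/104.
On [5, 6], p(x) = 5 - 101/52·(x - 5) - 1217/208·(x - 5)² + 581/208·(x - 5)³.
With (x - 5) = 1/4: p(21/4) = 4293/1024.

4.1924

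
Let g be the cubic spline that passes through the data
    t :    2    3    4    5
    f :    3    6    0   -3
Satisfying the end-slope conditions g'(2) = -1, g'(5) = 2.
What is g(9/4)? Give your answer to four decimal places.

Put M_i = g'' at the i-th knot. Here h = (1, 1, 1) and Δ = (3, -6, -3), so the interior equations h_(i-1)·M_(i-1) + 2(h_(i-1)+h_i)·M_i + h_i·M_(i+1) = 6(Δ_i − Δ_(i-1)) read
  1·M_0 + 4·M_1 + 1·M_2 = 6(Δ_1 - Δ_0) = -54
  1·M_1 + 4·M_2 + 1·M_3 = 6(Δ_2 - Δ_1) = 18
Clamped end conditions give two more equations: 2h_0·M_0 + h_0·M_1 = 6(Δ_0 - g'(2)) = 24 and h_2·M_2 + 2h_2·M_3 = 6(g'(5) - Δ_2) = 30.
Hence M_0 = 112/5, M_1 = -104/5, M_2 = 34/5, M_3 = 58/5.
On [2, 3], g(t) = 3 - 1·(t - 2) + 56/5·(t - 2)² - 36/5·(t - 2)³.
With (t - 2) = 1/4: g(9/4) = 267/80.

3.3375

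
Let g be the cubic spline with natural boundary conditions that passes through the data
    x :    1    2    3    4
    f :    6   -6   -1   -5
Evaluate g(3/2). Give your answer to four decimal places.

-1.9250

Put m_i = g'' at the i-th knot. Here h = (1, 1, 1) and Δ = (-12, 5, -4), so the interior equations h_(i-1)·m_(i-1) + 2(h_(i-1)+h_i)·m_i + h_i·m_(i+1) = 6(Δ_i − Δ_(i-1)) read
  1·m_0 + 4·m_1 + 1·m_2 = 6(Δ_1 - Δ_0) = 102
  1·m_1 + 4·m_2 + 1·m_3 = 6(Δ_2 - Δ_1) = -54
Natural end conditions: m_0 = m_3 = 0.
Hence m_0 = 0, m_1 = 154/5, m_2 = -106/5, m_3 = 0.
On [1, 2], g(x) = 6 - 257/15·(x - 1) + 0·(x - 1)² + 77/15·(x - 1)³.
With (x - 1) = 1/2: g(3/2) = -77/40.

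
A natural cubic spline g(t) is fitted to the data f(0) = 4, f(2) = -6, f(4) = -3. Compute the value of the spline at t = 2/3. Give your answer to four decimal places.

Write M_i for g''(x_i). With h_i = 2, 2 and divided differences Δ_i = -5, 3/2, the continuity of g' gives the tridiagonal system
  2·M_0 + 8·M_1 + 2·M_2 = 6(Δ_1 - Δ_0) = 39
Natural end conditions: M_0 = M_2 = 0.
Forward elimination and back-substitution give M_0 = 0, M_1 = 39/8, M_2 = 0.
On [0, 2], g(t) = 4 - 53/8·t + 0·t² + 13/32·t³.
With t = 2/3: g(2/3) = -8/27.

-0.2963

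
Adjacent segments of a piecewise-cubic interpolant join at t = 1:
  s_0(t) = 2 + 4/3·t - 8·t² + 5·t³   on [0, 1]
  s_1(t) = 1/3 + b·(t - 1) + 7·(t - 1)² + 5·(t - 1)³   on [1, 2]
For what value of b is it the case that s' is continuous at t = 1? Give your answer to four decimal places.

s_0'(t) = 4/3 - 16·t + 15·t², so s_0'(1) = 1/3. On the right, s_1'(1) = b, so b = 1/3.

0.3333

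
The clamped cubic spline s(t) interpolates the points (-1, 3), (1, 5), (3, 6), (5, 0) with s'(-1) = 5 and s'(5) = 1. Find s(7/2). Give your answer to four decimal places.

4.3406

Write m_i for s''(x_i). With h_i = 2, 2, 2 and divided differences Δ_i = 1, 1/2, -3, the continuity of s' gives the tridiagonal system
  2·m_0 + 8·m_1 + 2·m_2 = 6(Δ_1 - Δ_0) = -3
  2·m_1 + 8·m_2 + 2·m_3 = 6(Δ_2 - Δ_1) = -21
Clamped end conditions give two more equations: 2h_0·m_0 + h_0·m_1 = 6(Δ_0 - s'(-1)) = -24 and h_2·m_2 + 2h_2·m_3 = 6(s'(5) - Δ_2) = 24.
Solving: m_0 = -223/30, m_1 = 43/15, m_2 = -83/15, m_3 = 263/30.
On [3, 5], s(t) = 6 - 67/30·(t - 3) - 83/30·(t - 3)² + 143/120·(t - 3)³.
With (t - 3) = 1/2: s(7/2) = 1389/320.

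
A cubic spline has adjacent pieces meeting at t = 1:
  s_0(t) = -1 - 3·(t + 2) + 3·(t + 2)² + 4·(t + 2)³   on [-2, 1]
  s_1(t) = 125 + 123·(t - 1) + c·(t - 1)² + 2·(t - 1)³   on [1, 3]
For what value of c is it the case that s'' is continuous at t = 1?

s_0''(t) = 6 + 24·(t + 2), so s_0''(1) = 78. On the right, s_1''(1) = 2c, so c = 39.

39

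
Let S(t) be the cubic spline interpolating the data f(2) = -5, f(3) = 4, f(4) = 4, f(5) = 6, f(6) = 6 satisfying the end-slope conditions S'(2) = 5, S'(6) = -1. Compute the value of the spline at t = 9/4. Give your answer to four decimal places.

Put M_i = S'' at the i-th knot. Here h = (1, 1, 1, 1) and Δ = (9, 0, 2, 0), so the interior equations h_(i-1)·M_(i-1) + 2(h_(i-1)+h_i)·M_i + h_i·M_(i+1) = 6(Δ_i − Δ_(i-1)) read
  1·M_0 + 4·M_1 + 1·M_2 = 6(Δ_1 - Δ_0) = -54
  1·M_1 + 4·M_2 + 1·M_3 = 6(Δ_2 - Δ_1) = 12
  1·M_2 + 4·M_3 + 1·M_4 = 6(Δ_3 - Δ_2) = -12
Clamped end conditions give two more equations: 2h_0·M_0 + h_0·M_1 = 6(Δ_0 - S'(2)) = 24 and h_3·M_3 + 2h_3·M_4 = 6(S'(6) - Δ_3) = -6.
Forward elimination and back-substitution give M_0 = 639/28, M_1 = -303/14, M_2 = 39/4, M_3 = -75/14, M_4 = -9/28.
On [2, 3], S(t) = -5 + 5·(t - 2) + 639/56·(t - 2)² - 415/56·(t - 2)³.
With (t - 2) = 1/4: S(9/4) = -11299/3584.

-3.1526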